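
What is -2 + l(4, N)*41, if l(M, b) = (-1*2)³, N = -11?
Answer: -330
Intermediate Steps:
l(M, b) = -8 (l(M, b) = (-2)³ = -8)
-2 + l(4, N)*41 = -2 - 8*41 = -2 - 328 = -330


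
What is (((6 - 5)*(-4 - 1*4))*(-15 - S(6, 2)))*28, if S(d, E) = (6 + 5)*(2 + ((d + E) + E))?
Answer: 32928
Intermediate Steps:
S(d, E) = 22 + 11*d + 22*E (S(d, E) = 11*(2 + ((E + d) + E)) = 11*(2 + (d + 2*E)) = 11*(2 + d + 2*E) = 22 + 11*d + 22*E)
(((6 - 5)*(-4 - 1*4))*(-15 - S(6, 2)))*28 = (((6 - 5)*(-4 - 1*4))*(-15 - (22 + 11*6 + 22*2)))*28 = ((1*(-4 - 4))*(-15 - (22 + 66 + 44)))*28 = ((1*(-8))*(-15 - 1*132))*28 = -8*(-15 - 132)*28 = -8*(-147)*28 = 1176*28 = 32928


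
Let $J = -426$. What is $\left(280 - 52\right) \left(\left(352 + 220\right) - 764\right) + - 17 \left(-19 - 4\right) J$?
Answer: $-210342$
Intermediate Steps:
$\left(280 - 52\right) \left(\left(352 + 220\right) - 764\right) + - 17 \left(-19 - 4\right) J = \left(280 - 52\right) \left(\left(352 + 220\right) - 764\right) + - 17 \left(-19 - 4\right) \left(-426\right) = 228 \left(572 - 764\right) + \left(-17\right) \left(-23\right) \left(-426\right) = 228 \left(-192\right) + 391 \left(-426\right) = -43776 - 166566 = -210342$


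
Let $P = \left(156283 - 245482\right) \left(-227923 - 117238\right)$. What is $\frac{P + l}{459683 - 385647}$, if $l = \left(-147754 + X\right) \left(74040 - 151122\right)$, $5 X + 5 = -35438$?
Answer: $\frac{213617966661}{370180} \approx 5.7707 \cdot 10^{5}$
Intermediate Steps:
$X = - \frac{35443}{5}$ ($X = -1 + \frac{1}{5} \left(-35438\right) = -1 - \frac{35438}{5} = - \frac{35443}{5} \approx -7088.6$)
$P = 30788016039$ ($P = \left(-89199\right) \left(-345161\right) = 30788016039$)
$l = \frac{59677886466}{5}$ ($l = \left(-147754 - \frac{35443}{5}\right) \left(74040 - 151122\right) = \left(- \frac{774213}{5}\right) \left(-77082\right) = \frac{59677886466}{5} \approx 1.1936 \cdot 10^{10}$)
$\frac{P + l}{459683 - 385647} = \frac{30788016039 + \frac{59677886466}{5}}{459683 - 385647} = \frac{213617966661}{5 \cdot 74036} = \frac{213617966661}{5} \cdot \frac{1}{74036} = \frac{213617966661}{370180}$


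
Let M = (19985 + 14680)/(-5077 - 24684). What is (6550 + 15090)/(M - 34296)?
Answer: -644028040/1020717921 ≈ -0.63096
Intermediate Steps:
M = -34665/29761 (M = 34665/(-29761) = 34665*(-1/29761) = -34665/29761 ≈ -1.1648)
(6550 + 15090)/(M - 34296) = (6550 + 15090)/(-34665/29761 - 34296) = 21640/(-1020717921/29761) = 21640*(-29761/1020717921) = -644028040/1020717921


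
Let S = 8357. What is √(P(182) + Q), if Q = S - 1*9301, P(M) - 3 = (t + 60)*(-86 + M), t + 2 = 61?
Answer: √10483 ≈ 102.39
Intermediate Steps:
t = 59 (t = -2 + 61 = 59)
P(M) = -10231 + 119*M (P(M) = 3 + (59 + 60)*(-86 + M) = 3 + 119*(-86 + M) = 3 + (-10234 + 119*M) = -10231 + 119*M)
Q = -944 (Q = 8357 - 1*9301 = 8357 - 9301 = -944)
√(P(182) + Q) = √((-10231 + 119*182) - 944) = √((-10231 + 21658) - 944) = √(11427 - 944) = √10483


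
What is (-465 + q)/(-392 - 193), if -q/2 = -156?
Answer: 17/65 ≈ 0.26154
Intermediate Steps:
q = 312 (q = -2*(-156) = 312)
(-465 + q)/(-392 - 193) = (-465 + 312)/(-392 - 193) = -153/(-585) = -153*(-1/585) = 17/65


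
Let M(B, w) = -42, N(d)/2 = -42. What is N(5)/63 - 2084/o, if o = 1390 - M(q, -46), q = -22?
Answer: -2995/1074 ≈ -2.7886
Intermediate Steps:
N(d) = -84 (N(d) = 2*(-42) = -84)
o = 1432 (o = 1390 - 1*(-42) = 1390 + 42 = 1432)
N(5)/63 - 2084/o = -84/63 - 2084/1432 = -84*1/63 - 2084*1/1432 = -4/3 - 521/358 = -2995/1074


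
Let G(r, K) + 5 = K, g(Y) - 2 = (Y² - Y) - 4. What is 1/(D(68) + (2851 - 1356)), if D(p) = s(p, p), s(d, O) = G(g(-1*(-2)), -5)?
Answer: 1/1485 ≈ 0.00067340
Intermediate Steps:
g(Y) = -2 + Y² - Y (g(Y) = 2 + ((Y² - Y) - 4) = 2 + (-4 + Y² - Y) = -2 + Y² - Y)
G(r, K) = -5 + K
s(d, O) = -10 (s(d, O) = -5 - 5 = -10)
D(p) = -10
1/(D(68) + (2851 - 1356)) = 1/(-10 + (2851 - 1356)) = 1/(-10 + 1495) = 1/1485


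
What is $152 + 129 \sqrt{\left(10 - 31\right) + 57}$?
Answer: $926$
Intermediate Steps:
$152 + 129 \sqrt{\left(10 - 31\right) + 57} = 152 + 129 \sqrt{-21 + 57} = 152 + 129 \sqrt{36} = 152 + 129 \cdot 6 = 152 + 774 = 926$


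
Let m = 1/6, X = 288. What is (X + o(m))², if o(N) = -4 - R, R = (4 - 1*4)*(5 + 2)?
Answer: 80656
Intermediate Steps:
R = 0 (R = (4 - 4)*7 = 0*7 = 0)
m = ⅙ ≈ 0.16667
o(N) = -4 (o(N) = -4 - 1*0 = -4 + 0 = -4)
(X + o(m))² = (288 - 4)² = 284² = 80656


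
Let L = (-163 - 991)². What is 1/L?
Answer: 1/1331716 ≈ 7.5091e-7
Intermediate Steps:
L = 1331716 (L = (-1154)² = 1331716)
1/L = 1/1331716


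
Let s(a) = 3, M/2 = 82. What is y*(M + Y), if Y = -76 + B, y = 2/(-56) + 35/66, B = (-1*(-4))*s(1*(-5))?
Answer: 11425/231 ≈ 49.459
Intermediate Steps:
M = 164 (M = 2*82 = 164)
B = 12 (B = -1*(-4)*3 = 4*3 = 12)
y = 457/924 (y = 2*(-1/56) + 35*(1/66) = -1/28 + 35/66 = 457/924 ≈ 0.49459)
Y = -64 (Y = -76 + 12 = -64)
y*(M + Y) = 457*(164 - 64)/924 = (457/924)*100 = 11425/231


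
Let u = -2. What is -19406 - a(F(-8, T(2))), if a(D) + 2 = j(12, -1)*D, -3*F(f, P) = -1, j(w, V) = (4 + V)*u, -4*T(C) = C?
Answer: -19402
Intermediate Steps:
T(C) = -C/4
j(w, V) = -8 - 2*V (j(w, V) = (4 + V)*(-2) = -8 - 2*V)
F(f, P) = 1/3 (F(f, P) = -1/3*(-1) = 1/3)
a(D) = -2 - 6*D (a(D) = -2 + (-8 - 2*(-1))*D = -2 + (-8 + 2)*D = -2 - 6*D)
-19406 - a(F(-8, T(2))) = -19406 - (-2 - 6*1/3) = -19406 - (-2 - 2) = -19406 - 1*(-4) = -19406 + 4 = -19402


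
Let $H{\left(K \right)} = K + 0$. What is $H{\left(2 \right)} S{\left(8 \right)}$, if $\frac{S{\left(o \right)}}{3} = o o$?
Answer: $384$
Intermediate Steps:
$H{\left(K \right)} = K$
$S{\left(o \right)} = 3 o^{2}$ ($S{\left(o \right)} = 3 o o = 3 o^{2}$)
$H{\left(2 \right)} S{\left(8 \right)} = 2 \cdot 3 \cdot 8^{2} = 2 \cdot 3 \cdot 64 = 2 \cdot 192 = 384$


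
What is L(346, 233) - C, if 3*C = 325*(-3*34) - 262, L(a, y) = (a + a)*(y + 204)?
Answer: 940624/3 ≈ 3.1354e+5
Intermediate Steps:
L(a, y) = 2*a*(204 + y) (L(a, y) = (2*a)*(204 + y) = 2*a*(204 + y))
C = -33412/3 (C = (325*(-3*34) - 262)/3 = (325*(-102) - 262)/3 = (-33150 - 262)/3 = (⅓)*(-33412) = -33412/3 ≈ -11137.)
L(346, 233) - C = 2*346*(204 + 233) - 1*(-33412/3) = 2*346*437 + 33412/3 = 302404 + 33412/3 = 940624/3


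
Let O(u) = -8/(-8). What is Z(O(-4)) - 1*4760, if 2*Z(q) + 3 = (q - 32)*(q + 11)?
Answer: -9895/2 ≈ -4947.5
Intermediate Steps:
O(u) = 1 (O(u) = -8*(-⅛) = 1)
Z(q) = -3/2 + (-32 + q)*(11 + q)/2 (Z(q) = -3/2 + ((q - 32)*(q + 11))/2 = -3/2 + ((-32 + q)*(11 + q))/2 = -3/2 + (-32 + q)*(11 + q)/2)
Z(O(-4)) - 1*4760 = (-355/2 + (½)*1² - 21/2*1) - 1*4760 = (-355/2 + (½)*1 - 21/2) - 4760 = (-355/2 + ½ - 21/2) - 4760 = -375/2 - 4760 = -9895/2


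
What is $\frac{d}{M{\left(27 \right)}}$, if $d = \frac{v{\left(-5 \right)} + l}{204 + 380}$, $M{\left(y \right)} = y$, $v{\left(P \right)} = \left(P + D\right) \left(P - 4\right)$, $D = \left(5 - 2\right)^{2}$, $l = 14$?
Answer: $- \frac{11}{7884} \approx -0.0013952$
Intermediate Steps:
$D = 9$ ($D = 3^{2} = 9$)
$v{\left(P \right)} = \left(-4 + P\right) \left(9 + P\right)$ ($v{\left(P \right)} = \left(P + 9\right) \left(P - 4\right) = \left(9 + P\right) \left(-4 + P\right) = \left(-4 + P\right) \left(9 + P\right)$)
$d = - \frac{11}{292}$ ($d = \frac{\left(-36 + \left(-5\right)^{2} + 5 \left(-5\right)\right) + 14}{204 + 380} = \frac{\left(-36 + 25 - 25\right) + 14}{584} = \left(-36 + 14\right) \frac{1}{584} = \left(-22\right) \frac{1}{584} = - \frac{11}{292} \approx -0.037671$)
$\frac{d}{M{\left(27 \right)}} = - \frac{11}{292 \cdot 27} = \left(- \frac{11}{292}\right) \frac{1}{27} = - \frac{11}{7884}$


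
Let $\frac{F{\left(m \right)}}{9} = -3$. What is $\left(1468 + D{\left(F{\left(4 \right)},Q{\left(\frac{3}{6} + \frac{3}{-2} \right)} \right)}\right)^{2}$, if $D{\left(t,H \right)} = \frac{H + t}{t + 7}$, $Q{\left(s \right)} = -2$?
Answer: $\frac{863713321}{400} \approx 2.1593 \cdot 10^{6}$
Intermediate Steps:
$F{\left(m \right)} = -27$ ($F{\left(m \right)} = 9 \left(-3\right) = -27$)
$D{\left(t,H \right)} = \frac{H + t}{7 + t}$
$\left(1468 + D{\left(F{\left(4 \right)},Q{\left(\frac{3}{6} + \frac{3}{-2} \right)} \right)}\right)^{2} = \left(1468 + \frac{-2 - 27}{7 - 27}\right)^{2} = \left(1468 + \frac{1}{-20} \left(-29\right)\right)^{2} = \left(1468 - - \frac{29}{20}\right)^{2} = \left(1468 + \frac{29}{20}\right)^{2} = \left(\frac{29389}{20}\right)^{2} = \frac{863713321}{400}$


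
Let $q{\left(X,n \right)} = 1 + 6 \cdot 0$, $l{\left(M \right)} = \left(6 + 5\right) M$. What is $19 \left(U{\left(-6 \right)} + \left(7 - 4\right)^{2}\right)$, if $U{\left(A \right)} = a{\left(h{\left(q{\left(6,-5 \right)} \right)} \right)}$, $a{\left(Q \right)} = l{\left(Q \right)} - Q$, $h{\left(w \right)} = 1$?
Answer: $361$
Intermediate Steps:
$l{\left(M \right)} = 11 M$
$q{\left(X,n \right)} = 1$ ($q{\left(X,n \right)} = 1 + 0 = 1$)
$a{\left(Q \right)} = 10 Q$ ($a{\left(Q \right)} = 11 Q - Q = 10 Q$)
$U{\left(A \right)} = 10$ ($U{\left(A \right)} = 10 \cdot 1 = 10$)
$19 \left(U{\left(-6 \right)} + \left(7 - 4\right)^{2}\right) = 19 \left(10 + \left(7 - 4\right)^{2}\right) = 19 \left(10 + 3^{2}\right) = 19 \left(10 + 9\right) = 19 \cdot 19 = 361$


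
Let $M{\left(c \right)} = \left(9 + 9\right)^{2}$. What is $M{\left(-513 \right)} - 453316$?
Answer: $-452992$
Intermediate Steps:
$M{\left(c \right)} = 324$ ($M{\left(c \right)} = 18^{2} = 324$)
$M{\left(-513 \right)} - 453316 = 324 - 453316 = -452992$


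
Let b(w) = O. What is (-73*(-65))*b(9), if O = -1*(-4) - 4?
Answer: 0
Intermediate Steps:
O = 0 (O = 4 - 4 = 0)
b(w) = 0
(-73*(-65))*b(9) = -73*(-65)*0 = 4745*0 = 0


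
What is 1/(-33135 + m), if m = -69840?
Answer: -1/102975 ≈ -9.7111e-6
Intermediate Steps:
1/(-33135 + m) = 1/(-33135 - 69840) = 1/(-102975) = -1/102975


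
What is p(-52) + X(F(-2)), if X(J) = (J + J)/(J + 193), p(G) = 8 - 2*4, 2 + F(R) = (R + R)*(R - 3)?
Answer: 36/211 ≈ 0.17062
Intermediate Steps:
F(R) = -2 + 2*R*(-3 + R) (F(R) = -2 + (R + R)*(R - 3) = -2 + (2*R)*(-3 + R) = -2 + 2*R*(-3 + R))
p(G) = 0 (p(G) = 8 - 8 = 0)
X(J) = 2*J/(193 + J) (X(J) = (2*J)/(193 + J) = 2*J/(193 + J))
p(-52) + X(F(-2)) = 0 + 2*(-2 - 6*(-2) + 2*(-2)**2)/(193 + (-2 - 6*(-2) + 2*(-2)**2)) = 0 + 2*(-2 + 12 + 2*4)/(193 + (-2 + 12 + 2*4)) = 0 + 2*(-2 + 12 + 8)/(193 + (-2 + 12 + 8)) = 0 + 2*18/(193 + 18) = 0 + 2*18/211 = 0 + 2*18*(1/211) = 0 + 36/211 = 36/211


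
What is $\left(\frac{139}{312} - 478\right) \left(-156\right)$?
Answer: $\frac{148997}{2} \approx 74499.0$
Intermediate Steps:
$\left(\frac{139}{312} - 478\right) \left(-156\right) = \left(- \frac{148997}{312}\right) \left(-156\right) = \frac{148997}{2}$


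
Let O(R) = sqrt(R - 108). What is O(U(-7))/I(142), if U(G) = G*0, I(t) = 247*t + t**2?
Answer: 3*I*sqrt(3)/27619 ≈ 0.00018814*I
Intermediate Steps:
I(t) = t**2 + 247*t
U(G) = 0
O(R) = sqrt(-108 + R)
O(U(-7))/I(142) = sqrt(-108 + 0)/((142*(247 + 142))) = sqrt(-108)/((142*389)) = (6*I*sqrt(3))/55238 = (6*I*sqrt(3))*(1/55238) = 3*I*sqrt(3)/27619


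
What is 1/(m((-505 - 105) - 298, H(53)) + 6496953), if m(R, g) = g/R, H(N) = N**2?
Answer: 908/5899230515 ≈ 1.5392e-7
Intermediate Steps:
1/(m((-505 - 105) - 298, H(53)) + 6496953) = 1/(53**2/((-505 - 105) - 298) + 6496953) = 1/(2809/(-610 - 298) + 6496953) = 1/(2809/(-908) + 6496953) = 1/(2809*(-1/908) + 6496953) = 1/(-2809/908 + 6496953) = 1/(5899230515/908) = 908/5899230515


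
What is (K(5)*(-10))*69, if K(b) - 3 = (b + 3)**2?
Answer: -46230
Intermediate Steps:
K(b) = 3 + (3 + b)**2 (K(b) = 3 + (b + 3)**2 = 3 + (3 + b)**2)
(K(5)*(-10))*69 = ((3 + (3 + 5)**2)*(-10))*69 = ((3 + 8**2)*(-10))*69 = ((3 + 64)*(-10))*69 = (67*(-10))*69 = -670*69 = -46230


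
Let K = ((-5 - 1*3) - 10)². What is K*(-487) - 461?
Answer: -158249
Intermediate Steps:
K = 324 (K = ((-5 - 3) - 10)² = (-8 - 10)² = (-18)² = 324)
K*(-487) - 461 = 324*(-487) - 461 = -157788 - 461 = -158249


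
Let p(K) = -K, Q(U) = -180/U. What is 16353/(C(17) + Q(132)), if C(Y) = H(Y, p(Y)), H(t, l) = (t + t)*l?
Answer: -179883/6373 ≈ -28.226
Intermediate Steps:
H(t, l) = 2*l*t (H(t, l) = (2*t)*l = 2*l*t)
C(Y) = -2*Y**2 (C(Y) = 2*(-Y)*Y = -2*Y**2)
16353/(C(17) + Q(132)) = 16353/(-2*17**2 - 180/132) = 16353/(-2*289 - 180*1/132) = 16353/(-578 - 15/11) = 16353/(-6373/11) = 16353*(-11/6373) = -179883/6373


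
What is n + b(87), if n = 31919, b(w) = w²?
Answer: 39488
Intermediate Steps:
n + b(87) = 31919 + 87² = 31919 + 7569 = 39488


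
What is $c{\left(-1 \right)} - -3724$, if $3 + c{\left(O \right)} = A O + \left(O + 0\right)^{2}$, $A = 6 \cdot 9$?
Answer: $3668$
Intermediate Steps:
$A = 54$
$c{\left(O \right)} = -3 + O^{2} + 54 O$ ($c{\left(O \right)} = -3 + \left(54 O + \left(O + 0\right)^{2}\right) = -3 + \left(54 O + O^{2}\right) = -3 + \left(O^{2} + 54 O\right) = -3 + O^{2} + 54 O$)
$c{\left(-1 \right)} - -3724 = \left(-3 + \left(-1\right)^{2} + 54 \left(-1\right)\right) - -3724 = \left(-3 + 1 - 54\right) + 3724 = -56 + 3724 = 3668$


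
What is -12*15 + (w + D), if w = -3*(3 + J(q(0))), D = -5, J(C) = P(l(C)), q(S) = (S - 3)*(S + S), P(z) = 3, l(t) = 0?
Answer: -203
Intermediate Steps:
q(S) = 2*S*(-3 + S) (q(S) = (-3 + S)*(2*S) = 2*S*(-3 + S))
J(C) = 3
w = -18 (w = -3*(3 + 3) = -3*6 = -18)
-12*15 + (w + D) = -12*15 + (-18 - 5) = -180 - 23 = -203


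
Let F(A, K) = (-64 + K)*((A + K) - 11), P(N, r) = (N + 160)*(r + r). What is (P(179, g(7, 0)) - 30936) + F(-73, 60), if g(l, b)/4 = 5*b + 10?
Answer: -3720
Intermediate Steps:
g(l, b) = 40 + 20*b (g(l, b) = 4*(5*b + 10) = 4*(10 + 5*b) = 40 + 20*b)
P(N, r) = 2*r*(160 + N) (P(N, r) = (160 + N)*(2*r) = 2*r*(160 + N))
F(A, K) = (-64 + K)*(-11 + A + K)
(P(179, g(7, 0)) - 30936) + F(-73, 60) = (2*(40 + 20*0)*(160 + 179) - 30936) + (704 + 60**2 - 75*60 - 64*(-73) - 73*60) = (2*(40 + 0)*339 - 30936) + (704 + 3600 - 4500 + 4672 - 4380) = (2*40*339 - 30936) + 96 = (27120 - 30936) + 96 = -3816 + 96 = -3720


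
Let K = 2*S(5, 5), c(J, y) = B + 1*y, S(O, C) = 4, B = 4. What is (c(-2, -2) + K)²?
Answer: 100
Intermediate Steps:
c(J, y) = 4 + y (c(J, y) = 4 + 1*y = 4 + y)
K = 8 (K = 2*4 = 8)
(c(-2, -2) + K)² = ((4 - 2) + 8)² = (2 + 8)² = 10² = 100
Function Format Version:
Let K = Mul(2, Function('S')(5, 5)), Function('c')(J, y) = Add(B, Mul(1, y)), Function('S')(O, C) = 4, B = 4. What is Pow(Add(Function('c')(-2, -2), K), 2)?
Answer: 100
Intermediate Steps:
Function('c')(J, y) = Add(4, y) (Function('c')(J, y) = Add(4, Mul(1, y)) = Add(4, y))
K = 8 (K = Mul(2, 4) = 8)
Pow(Add(Function('c')(-2, -2), K), 2) = Pow(Add(Add(4, -2), 8), 2) = Pow(Add(2, 8), 2) = Pow(10, 2) = 100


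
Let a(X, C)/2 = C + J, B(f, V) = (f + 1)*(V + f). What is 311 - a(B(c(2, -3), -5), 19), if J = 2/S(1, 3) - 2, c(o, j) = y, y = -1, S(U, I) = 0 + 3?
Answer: 827/3 ≈ 275.67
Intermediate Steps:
S(U, I) = 3
c(o, j) = -1
B(f, V) = (1 + f)*(V + f)
J = -4/3 (J = 2/3 - 2 = -4/3 ≈ -1.3333)
a(X, C) = -8/3 + 2*C (a(X, C) = 2*(C - 4/3) = 2*(-4/3 + C) = -8/3 + 2*C)
311 - a(B(c(2, -3), -5), 19) = 311 - (-8/3 + 2*19) = 311 - (-8/3 + 38) = 311 - 1*106/3 = 311 - 106/3 = 827/3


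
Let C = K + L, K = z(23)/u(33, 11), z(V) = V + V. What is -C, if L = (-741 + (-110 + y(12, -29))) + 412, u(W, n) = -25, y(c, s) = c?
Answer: 10721/25 ≈ 428.84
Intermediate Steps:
z(V) = 2*V
K = -46/25 (K = (2*23)/(-25) = 46*(-1/25) = -46/25 ≈ -1.8400)
L = -427 (L = (-741 + (-110 + 12)) + 412 = (-741 - 98) + 412 = -839 + 412 = -427)
C = -10721/25 (C = -46/25 - 427 = -10721/25 ≈ -428.84)
-C = -1*(-10721/25) = 10721/25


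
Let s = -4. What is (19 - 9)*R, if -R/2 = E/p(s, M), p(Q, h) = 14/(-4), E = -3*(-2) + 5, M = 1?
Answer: 440/7 ≈ 62.857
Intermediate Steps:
E = 11 (E = 6 + 5 = 11)
p(Q, h) = -7/2 (p(Q, h) = 14*(-¼) = -7/2)
R = 44/7 (R = -22/(-7/2) = -22*(-2)/7 = -2*(-22/7) = 44/7 ≈ 6.2857)
(19 - 9)*R = (19 - 9)*(44/7) = 10*(44/7) = 440/7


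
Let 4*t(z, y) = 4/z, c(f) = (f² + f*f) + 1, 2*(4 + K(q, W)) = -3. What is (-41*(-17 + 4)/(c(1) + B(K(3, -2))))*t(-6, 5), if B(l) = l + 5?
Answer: -533/15 ≈ -35.533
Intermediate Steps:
K(q, W) = -11/2 (K(q, W) = -4 + (½)*(-3) = -4 - 3/2 = -11/2)
B(l) = 5 + l
c(f) = 1 + 2*f² (c(f) = (f² + f²) + 1 = 2*f² + 1 = 1 + 2*f²)
t(z, y) = 1/z (t(z, y) = (4/z)/4 = 1/z)
(-41*(-17 + 4)/(c(1) + B(K(3, -2))))*t(-6, 5) = -41*(-17 + 4)/((1 + 2*1²) + (5 - 11/2))/(-6) = -(-533)/((1 + 2*1) - ½)*(-⅙) = -(-533)/((1 + 2) - ½)*(-⅙) = -(-533)/(3 - ½)*(-⅙) = -(-533)/5/2*(-⅙) = -(-533)*2/5*(-⅙) = -41*(-26/5)*(-⅙) = (1066/5)*(-⅙) = -533/15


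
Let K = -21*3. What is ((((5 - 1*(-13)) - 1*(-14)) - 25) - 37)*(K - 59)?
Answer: 3660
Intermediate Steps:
K = -63
((((5 - 1*(-13)) - 1*(-14)) - 25) - 37)*(K - 59) = ((((5 - 1*(-13)) - 1*(-14)) - 25) - 37)*(-63 - 59) = ((((5 + 13) + 14) - 25) - 37)*(-122) = (((18 + 14) - 25) - 37)*(-122) = ((32 - 25) - 37)*(-122) = (7 - 37)*(-122) = -30*(-122) = 3660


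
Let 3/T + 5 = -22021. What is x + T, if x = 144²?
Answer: 152243711/7342 ≈ 20736.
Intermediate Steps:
T = -1/7342 (T = 3/(-5 - 22021) = 3/(-22026) = 3*(-1/22026) = -1/7342 ≈ -0.00013620)
x = 20736
x + T = 20736 - 1/7342 = 152243711/7342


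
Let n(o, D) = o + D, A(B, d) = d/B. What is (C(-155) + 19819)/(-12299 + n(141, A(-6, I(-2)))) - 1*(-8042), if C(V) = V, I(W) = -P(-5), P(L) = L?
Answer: 586570042/72953 ≈ 8040.4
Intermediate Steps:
I(W) = 5 (I(W) = -1*(-5) = 5)
n(o, D) = D + o
(C(-155) + 19819)/(-12299 + n(141, A(-6, I(-2)))) - 1*(-8042) = (-155 + 19819)/(-12299 + (5/(-6) + 141)) - 1*(-8042) = 19664/(-12299 + (5*(-1/6) + 141)) + 8042 = 19664/(-12299 + (-5/6 + 141)) + 8042 = 19664/(-12299 + 841/6) + 8042 = 19664/(-72953/6) + 8042 = 19664*(-6/72953) + 8042 = -117984/72953 + 8042 = 586570042/72953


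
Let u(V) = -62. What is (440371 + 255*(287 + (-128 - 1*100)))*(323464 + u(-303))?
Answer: 147282445232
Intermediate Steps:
(440371 + 255*(287 + (-128 - 1*100)))*(323464 + u(-303)) = (440371 + 255*(287 + (-128 - 1*100)))*(323464 - 62) = (440371 + 255*(287 + (-128 - 100)))*323402 = (440371 + 255*(287 - 228))*323402 = (440371 + 255*59)*323402 = (440371 + 15045)*323402 = 455416*323402 = 147282445232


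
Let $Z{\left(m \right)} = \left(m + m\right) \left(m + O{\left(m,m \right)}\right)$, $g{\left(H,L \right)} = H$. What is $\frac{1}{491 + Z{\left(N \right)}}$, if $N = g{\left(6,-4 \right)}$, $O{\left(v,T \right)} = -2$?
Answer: $\frac{1}{539} \approx 0.0018553$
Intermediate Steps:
$N = 6$
$Z{\left(m \right)} = 2 m \left(-2 + m\right)$ ($Z{\left(m \right)} = \left(m + m\right) \left(m - 2\right) = 2 m \left(-2 + m\right)$)
$\frac{1}{491 + Z{\left(N \right)}} = \frac{1}{491 + 2 \cdot 6 \left(-2 + 6\right)} = \frac{1}{491 + 2 \cdot 6 \cdot 4} = \frac{1}{491 + 48} = \frac{1}{539}$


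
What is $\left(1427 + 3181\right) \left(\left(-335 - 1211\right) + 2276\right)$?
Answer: $3363840$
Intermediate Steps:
$\left(1427 + 3181\right) \left(\left(-335 - 1211\right) + 2276\right) = 4608 \left(-1546 + 2276\right) = 4608 \cdot 730 = 3363840$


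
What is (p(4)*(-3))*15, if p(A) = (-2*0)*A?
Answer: 0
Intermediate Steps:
p(A) = 0 (p(A) = 0*A = 0)
(p(4)*(-3))*15 = (0*(-3))*15 = 0*15 = 0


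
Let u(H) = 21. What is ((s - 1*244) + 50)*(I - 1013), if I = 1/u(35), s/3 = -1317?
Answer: 88172440/21 ≈ 4.1987e+6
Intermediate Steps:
s = -3951 (s = 3*(-1317) = -3951)
I = 1/21 ≈ 0.047619
((s - 1*244) + 50)*(I - 1013) = ((-3951 - 1*244) + 50)*(1/21 - 1013) = ((-3951 - 244) + 50)*(-21272/21) = (-4195 + 50)*(-21272/21) = -4145*(-21272/21) = 88172440/21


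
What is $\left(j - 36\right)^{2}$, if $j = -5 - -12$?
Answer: $841$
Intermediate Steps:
$j = 7$ ($j = -5 + 12 = 7$)
$\left(j - 36\right)^{2} = \left(7 - 36\right)^{2} = \left(-29\right)^{2} = 841$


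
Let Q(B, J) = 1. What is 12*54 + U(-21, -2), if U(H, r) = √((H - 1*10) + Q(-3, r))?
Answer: 648 + I*√30 ≈ 648.0 + 5.4772*I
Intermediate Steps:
U(H, r) = √(-9 + H) (U(H, r) = √((H - 1*10) + 1) = √((H - 10) + 1) = √((-10 + H) + 1) = √(-9 + H))
12*54 + U(-21, -2) = 12*54 + √(-9 - 21) = 648 + √(-30) = 648 + I*√30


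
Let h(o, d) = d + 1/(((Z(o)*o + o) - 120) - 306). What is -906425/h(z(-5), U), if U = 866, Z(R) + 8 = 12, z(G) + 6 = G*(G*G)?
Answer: -195969085/187229 ≈ -1046.7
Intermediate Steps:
z(G) = -6 + G**3 (z(G) = -6 + G*(G*G) = -6 + G*G**2 = -6 + G**3)
Z(R) = 4 (Z(R) = -8 + 12 = 4)
h(o, d) = d + 1/(-426 + 5*o) (h(o, d) = d + 1/(((4*o + o) - 120) - 306) = d + 1/((5*o - 120) - 306) = d + 1/((-120 + 5*o) - 306) = d + 1/(-426 + 5*o))
-906425/h(z(-5), U) = -906425/((1 - 426*866 + 5*866*(-6 + (-5)**3))/(-426 + 5*(-6 + (-5)**3))) = -906425/((1 - 368916 + 5*866*(-6 - 125))/(-426 + 5*(-6 - 125))) = -906425/((1 - 368916 + 5*866*(-131))/(-426 + 5*(-131))) = -906425/((1 - 368916 - 567230)/(-426 - 655)) = -906425/(-936145/(-1081)) = -906425/((-1/1081*(-936145))) = -906425/936145/1081 = -906425*1081/936145 = -1*195969085/187229 = -195969085/187229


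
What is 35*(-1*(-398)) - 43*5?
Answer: 13715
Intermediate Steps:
35*(-1*(-398)) - 43*5 = 35*398 - 215 = 13930 - 215 = 13715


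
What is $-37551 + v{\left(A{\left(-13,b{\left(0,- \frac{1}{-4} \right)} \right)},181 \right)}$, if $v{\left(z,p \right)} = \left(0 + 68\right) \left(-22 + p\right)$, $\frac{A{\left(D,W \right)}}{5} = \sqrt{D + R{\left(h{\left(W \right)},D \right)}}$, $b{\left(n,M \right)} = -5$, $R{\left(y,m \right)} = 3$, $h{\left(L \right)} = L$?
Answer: $-26739$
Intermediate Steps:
$A{\left(D,W \right)} = 5 \sqrt{3 + D}$ ($A{\left(D,W \right)} = 5 \sqrt{D + 3} = 5 \sqrt{3 + D}$)
$v{\left(z,p \right)} = -1496 + 68 p$ ($v{\left(z,p \right)} = 68 \left(-22 + p\right) = -1496 + 68 p$)
$-37551 + v{\left(A{\left(-13,b{\left(0,- \frac{1}{-4} \right)} \right)},181 \right)} = -37551 + \left(-1496 + 68 \cdot 181\right) = -37551 + \left(-1496 + 12308\right) = -37551 + 10812 = -26739$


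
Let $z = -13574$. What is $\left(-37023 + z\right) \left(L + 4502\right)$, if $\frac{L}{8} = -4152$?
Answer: $1452842258$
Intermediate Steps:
$L = -33216$ ($L = 8 \left(-4152\right) = -33216$)
$\left(-37023 + z\right) \left(L + 4502\right) = \left(-37023 - 13574\right) \left(-33216 + 4502\right) = \left(-50597\right) \left(-28714\right) = 1452842258$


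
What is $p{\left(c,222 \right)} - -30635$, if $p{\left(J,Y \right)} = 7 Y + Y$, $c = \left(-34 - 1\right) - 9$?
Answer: $32411$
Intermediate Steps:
$c = -44$ ($c = -35 - 9 = -44$)
$p{\left(J,Y \right)} = 8 Y$
$p{\left(c,222 \right)} - -30635 = 8 \cdot 222 - -30635 = 1776 + 30635 = 32411$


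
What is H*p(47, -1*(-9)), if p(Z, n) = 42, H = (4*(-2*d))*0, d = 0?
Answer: 0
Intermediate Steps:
H = 0 (H = (4*(-2*0))*0 = (4*0)*0 = 0*0 = 0)
H*p(47, -1*(-9)) = 0*42 = 0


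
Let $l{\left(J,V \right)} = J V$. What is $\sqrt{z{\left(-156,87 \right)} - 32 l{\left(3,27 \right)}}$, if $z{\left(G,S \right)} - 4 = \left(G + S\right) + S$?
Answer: $i \sqrt{2570} \approx 50.695 i$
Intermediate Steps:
$z{\left(G,S \right)} = 4 + G + 2 S$ ($z{\left(G,S \right)} = 4 + \left(\left(G + S\right) + S\right) = 4 + \left(G + 2 S\right) = 4 + G + 2 S$)
$\sqrt{z{\left(-156,87 \right)} - 32 l{\left(3,27 \right)}} = \sqrt{\left(4 - 156 + 2 \cdot 87\right) - 32 \cdot 3 \cdot 27} = \sqrt{\left(4 - 156 + 174\right) - 2592} = \sqrt{22 - 2592} = \sqrt{-2570} = i \sqrt{2570}$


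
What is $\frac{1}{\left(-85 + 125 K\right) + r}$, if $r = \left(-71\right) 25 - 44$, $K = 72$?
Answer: $\frac{1}{7096} \approx 0.00014092$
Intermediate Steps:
$r = -1819$ ($r = -1775 - 44 = -1819$)
$\frac{1}{\left(-85 + 125 K\right) + r} = \frac{1}{\left(-85 + 125 \cdot 72\right) - 1819} = \frac{1}{\left(-85 + 9000\right) - 1819} = \frac{1}{8915 - 1819} = \frac{1}{7096}$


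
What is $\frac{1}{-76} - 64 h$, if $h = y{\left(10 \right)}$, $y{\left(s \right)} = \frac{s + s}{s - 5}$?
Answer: $- \frac{19457}{76} \approx -256.01$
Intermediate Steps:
$y{\left(s \right)} = \frac{2 s}{-5 + s}$
$h = 4$ ($h = 2 \cdot 10 \frac{1}{-5 + 10} = 2 \cdot 10 \cdot \frac{1}{5} = 4$)
$\frac{1}{-76} - 64 h = \frac{1}{-76} - 256 = - \frac{1}{76} - 256 = - \frac{19457}{76}$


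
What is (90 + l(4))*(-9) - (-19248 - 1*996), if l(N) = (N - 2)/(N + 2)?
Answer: 19431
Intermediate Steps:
l(N) = (-2 + N)/(2 + N)
(90 + l(4))*(-9) - (-19248 - 1*996) = (90 + (-2 + 4)/(2 + 4))*(-9) - (-19248 - 1*996) = (90 + 2/6)*(-9) - (-19248 - 996) = (90 + (1/6)*2)*(-9) - 1*(-20244) = (90 + 1/3)*(-9) + 20244 = (271/3)*(-9) + 20244 = -813 + 20244 = 19431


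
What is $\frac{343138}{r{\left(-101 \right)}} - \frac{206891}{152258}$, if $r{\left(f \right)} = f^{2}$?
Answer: $\frac{50135010513}{1553183858} \approx 32.279$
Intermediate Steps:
$\frac{343138}{r{\left(-101 \right)}} - \frac{206891}{152258} = \frac{343138}{\left(-101\right)^{2}} - \frac{206891}{152258} = \frac{343138}{10201} - \frac{206891}{152258} = \frac{50135010513}{1553183858}$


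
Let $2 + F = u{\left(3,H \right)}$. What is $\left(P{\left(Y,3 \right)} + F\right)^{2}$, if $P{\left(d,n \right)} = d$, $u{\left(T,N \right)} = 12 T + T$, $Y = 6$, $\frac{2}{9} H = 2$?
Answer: $1849$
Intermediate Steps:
$H = 9$ ($H = \frac{9}{2} \cdot 2 = 9$)
$u{\left(T,N \right)} = 13 T$
$F = 37$ ($F = -2 + 13 \cdot 3 = -2 + 39 = 37$)
$\left(P{\left(Y,3 \right)} + F\right)^{2} = \left(6 + 37\right)^{2} = 43^{2} = 1849$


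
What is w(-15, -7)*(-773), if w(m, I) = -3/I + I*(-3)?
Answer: -115950/7 ≈ -16564.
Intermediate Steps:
w(m, I) = -3*I - 3/I (w(m, I) = -3/I - 3*I = -3*I - 3/I)
w(-15, -7)*(-773) = (-3*(-7) - 3/(-7))*(-773) = (21 - 3*(-1/7))*(-773) = (21 + 3/7)*(-773) = (150/7)*(-773) = -115950/7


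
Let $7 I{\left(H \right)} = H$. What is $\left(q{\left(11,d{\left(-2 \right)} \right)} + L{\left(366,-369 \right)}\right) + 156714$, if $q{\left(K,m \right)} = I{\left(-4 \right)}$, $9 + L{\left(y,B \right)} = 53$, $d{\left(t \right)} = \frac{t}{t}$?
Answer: $\frac{1097302}{7} \approx 1.5676 \cdot 10^{5}$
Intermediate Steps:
$d{\left(t \right)} = 1$
$L{\left(y,B \right)} = 44$ ($L{\left(y,B \right)} = -9 + 53 = 44$)
$I{\left(H \right)} = \frac{H}{7}$
$q{\left(K,m \right)} = - \frac{4}{7}$ ($q{\left(K,m \right)} = \frac{1}{7} \left(-4\right) = - \frac{4}{7}$)
$\left(q{\left(11,d{\left(-2 \right)} \right)} + L{\left(366,-369 \right)}\right) + 156714 = \left(- \frac{4}{7} + 44\right) + 156714 = \frac{304}{7} + 156714 = \frac{1097302}{7}$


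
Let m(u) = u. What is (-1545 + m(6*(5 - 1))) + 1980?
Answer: 459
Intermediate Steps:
(-1545 + m(6*(5 - 1))) + 1980 = (-1545 + 6*(5 - 1)) + 1980 = (-1545 + 6*4) + 1980 = (-1545 + 24) + 1980 = -1521 + 1980 = 459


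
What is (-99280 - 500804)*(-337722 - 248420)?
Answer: 351734435928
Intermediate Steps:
(-99280 - 500804)*(-337722 - 248420) = -600084*(-586142) = 351734435928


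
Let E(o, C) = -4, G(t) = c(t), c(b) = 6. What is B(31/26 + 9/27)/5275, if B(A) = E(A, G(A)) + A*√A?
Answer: -4/5275 + 119*√9282/32093100 ≈ -0.00040106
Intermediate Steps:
G(t) = 6
B(A) = -4 + A^(3/2) (B(A) = -4 + A*√A = -4 + A^(3/2))
B(31/26 + 9/27)/5275 = (-4 + (31/26 + 9/27)^(3/2))/5275 = (-4 + (31*(1/26) + 9*(1/27))^(3/2))*(1/5275) = (-4 + (31/26 + ⅓)^(3/2))*(1/5275) = (-4 + (119/78)^(3/2))*(1/5275) = (-4 + 119*√9282/6084)*(1/5275) = -4/5275 + 119*√9282/32093100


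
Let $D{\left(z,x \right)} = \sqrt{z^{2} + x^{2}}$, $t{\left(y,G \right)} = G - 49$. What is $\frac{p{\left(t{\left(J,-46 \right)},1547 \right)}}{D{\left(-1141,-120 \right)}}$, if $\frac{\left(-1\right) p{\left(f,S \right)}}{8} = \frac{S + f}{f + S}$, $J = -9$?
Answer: $- \frac{8 \sqrt{1316281}}{1316281} \approx -0.0069729$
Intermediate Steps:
$t{\left(y,G \right)} = -49 + G$
$D{\left(z,x \right)} = \sqrt{x^{2} + z^{2}}$
$p{\left(f,S \right)} = -8$ ($p{\left(f,S \right)} = - 8 \frac{S + f}{f + S} = - 8 \frac{S + f}{S + f} = \left(-8\right) 1 = -8$)
$\frac{p{\left(t{\left(J,-46 \right)},1547 \right)}}{D{\left(-1141,-120 \right)}} = - \frac{8}{\sqrt{\left(-120\right)^{2} + \left(-1141\right)^{2}}} = - \frac{8}{\sqrt{14400 + 1301881}} = - \frac{8}{\sqrt{1316281}} = - 8 \frac{\sqrt{1316281}}{1316281} = - \frac{8 \sqrt{1316281}}{1316281}$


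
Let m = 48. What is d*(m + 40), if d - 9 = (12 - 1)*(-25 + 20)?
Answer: -4048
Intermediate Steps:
d = -46 (d = 9 + (12 - 1)*(-25 + 20) = 9 + 11*(-5) = 9 - 55 = -46)
d*(m + 40) = -46*(48 + 40) = -46*88 = -4048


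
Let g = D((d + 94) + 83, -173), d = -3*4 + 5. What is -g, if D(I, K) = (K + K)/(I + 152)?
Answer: 173/161 ≈ 1.0745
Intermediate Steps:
d = -7 (d = -12 + 5 = -7)
D(I, K) = 2*K/(152 + I) (D(I, K) = (2*K)/(152 + I) = 2*K/(152 + I))
g = -173/161 (g = 2*(-173)/(152 + ((-7 + 94) + 83)) = 2*(-173)/(152 + (87 + 83)) = 2*(-173)/(152 + 170) = 2*(-173)/322 = 2*(-173)*(1/322) = -173/161 ≈ -1.0745)
-g = -1*(-173/161) = 173/161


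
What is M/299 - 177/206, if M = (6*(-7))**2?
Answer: 310461/61594 ≈ 5.0404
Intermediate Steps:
M = 1764 (M = (-42)**2 = 1764)
M/299 - 177/206 = 1764/299 - 177/206 = 310461/61594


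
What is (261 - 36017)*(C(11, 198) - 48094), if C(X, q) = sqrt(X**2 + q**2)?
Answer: 1719649064 - 1966580*sqrt(13) ≈ 1.7126e+9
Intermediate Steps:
(261 - 36017)*(C(11, 198) - 48094) = (261 - 36017)*(sqrt(11**2 + 198**2) - 48094) = -35756*(sqrt(121 + 39204) - 48094) = -35756*(sqrt(39325) - 48094) = -35756*(55*sqrt(13) - 48094) = -35756*(-48094 + 55*sqrt(13)) = 1719649064 - 1966580*sqrt(13)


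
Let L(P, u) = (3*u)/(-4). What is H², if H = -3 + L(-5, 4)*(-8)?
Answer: 441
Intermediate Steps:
L(P, u) = -3*u/4 (L(P, u) = (3*u)*(-¼) = -3*u/4)
H = 21 (H = -3 - ¾*4*(-8) = -3 - 3*(-8) = -3 + 24 = 21)
H² = 21² = 441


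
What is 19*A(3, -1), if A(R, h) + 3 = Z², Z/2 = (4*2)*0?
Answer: -57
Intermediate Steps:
Z = 0 (Z = 2*((4*2)*0) = 2*(8*0) = 2*0 = 0)
A(R, h) = -3 (A(R, h) = -3 + 0² = -3 + 0 = -3)
19*A(3, -1) = 19*(-3) = -57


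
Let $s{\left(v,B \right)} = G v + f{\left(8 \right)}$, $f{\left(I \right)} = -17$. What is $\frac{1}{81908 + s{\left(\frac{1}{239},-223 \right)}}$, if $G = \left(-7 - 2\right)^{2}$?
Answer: $\frac{239}{19572030} \approx 1.2211 \cdot 10^{-5}$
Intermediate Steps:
$G = 81$ ($G = \left(-9\right)^{2} = 81$)
$s{\left(v,B \right)} = -17 + 81 v$ ($s{\left(v,B \right)} = 81 v - 17 = -17 + 81 v$)
$\frac{1}{81908 + s{\left(\frac{1}{239},-223 \right)}} = \frac{1}{81908 - \left(17 - \frac{81}{239}\right)} = \frac{1}{81908 + \left(-17 + 81 \cdot \frac{1}{239}\right)} = \frac{1}{81908 + \left(-17 + \frac{81}{239}\right)} = \frac{1}{81908 - \frac{3982}{239}} = \frac{1}{\frac{19572030}{239}} = \frac{239}{19572030}$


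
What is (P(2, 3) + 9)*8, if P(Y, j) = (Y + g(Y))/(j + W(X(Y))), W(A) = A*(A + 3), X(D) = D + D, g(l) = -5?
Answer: 2208/31 ≈ 71.226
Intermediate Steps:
X(D) = 2*D
W(A) = A*(3 + A)
P(Y, j) = (-5 + Y)/(j + 2*Y*(3 + 2*Y)) (P(Y, j) = (Y - 5)/(j + (2*Y)*(3 + 2*Y)) = (-5 + Y)/(j + 2*Y*(3 + 2*Y)))
(P(2, 3) + 9)*8 = ((-5 + 2)/(3 + 2*2*(3 + 2*2)) + 9)*8 = (-3/(3 + 2*2*(3 + 4)) + 9)*8 = (-3/(3 + 2*2*7) + 9)*8 = (-3/(3 + 28) + 9)*8 = (-3/31 + 9)*8 = (276/31)*8 = 2208/31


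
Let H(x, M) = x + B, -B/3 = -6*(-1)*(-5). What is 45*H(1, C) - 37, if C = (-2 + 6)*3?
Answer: 4058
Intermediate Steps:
C = 12 (C = 4*3 = 12)
B = 90 (B = -(-3)*(6*(-1))*(-5) = -(-3)*(-6*(-5)) = -(-3)*30 = -3*(-30) = 90)
H(x, M) = 90 + x (H(x, M) = x + 90 = 90 + x)
45*H(1, C) - 37 = 45*(90 + 1) - 37 = 45*91 - 37 = 4095 - 37 = 4058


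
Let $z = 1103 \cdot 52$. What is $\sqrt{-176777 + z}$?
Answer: $3 i \sqrt{13269} \approx 345.57 i$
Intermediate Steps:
$z = 57356$
$\sqrt{-176777 + z} = \sqrt{-176777 + 57356} = \sqrt{-119421} = 3 i \sqrt{13269}$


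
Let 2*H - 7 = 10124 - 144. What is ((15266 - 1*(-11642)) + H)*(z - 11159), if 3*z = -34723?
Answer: -2175682300/3 ≈ -7.2523e+8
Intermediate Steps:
z = -34723/3 (z = (⅓)*(-34723) = -34723/3 ≈ -11574.)
H = 9987/2 (H = 7/2 + (10124 - 144)/2 = 7/2 + (½)*9980 = 7/2 + 4990 = 9987/2 ≈ 4993.5)
((15266 - 1*(-11642)) + H)*(z - 11159) = ((15266 - 1*(-11642)) + 9987/2)*(-34723/3 - 11159) = ((15266 + 11642) + 9987/2)*(-68200/3) = (26908 + 9987/2)*(-68200/3) = (63803/2)*(-68200/3) = -2175682300/3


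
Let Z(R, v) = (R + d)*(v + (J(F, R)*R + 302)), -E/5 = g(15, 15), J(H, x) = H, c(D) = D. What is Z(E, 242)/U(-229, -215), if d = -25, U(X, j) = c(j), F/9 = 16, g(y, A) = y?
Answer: -205120/43 ≈ -4770.2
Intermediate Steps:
F = 144 (F = 9*16 = 144)
U(X, j) = j
E = -75 (E = -5*15 = -75)
Z(R, v) = (-25 + R)*(302 + v + 144*R) (Z(R, v) = (R - 25)*(v + (144*R + 302)) = (-25 + R)*(v + (302 + 144*R)) = (-25 + R)*(302 + v + 144*R))
Z(E, 242)/U(-229, -215) = (-7550 - 3298*(-75) - 25*242 + 144*(-75)**2 - 75*242)/(-215) = (-7550 + 247350 - 6050 + 144*5625 - 18150)*(-1/215) = (-7550 + 247350 - 6050 + 810000 - 18150)*(-1/215) = 1025600*(-1/215) = -205120/43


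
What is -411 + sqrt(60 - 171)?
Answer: -411 + I*sqrt(111) ≈ -411.0 + 10.536*I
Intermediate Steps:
-411 + sqrt(60 - 171) = -411 + sqrt(-111) = -411 + I*sqrt(111)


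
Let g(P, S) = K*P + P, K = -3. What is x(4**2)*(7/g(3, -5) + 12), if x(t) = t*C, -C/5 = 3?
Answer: -2600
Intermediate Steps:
C = -15 (C = -5*3 = -15)
g(P, S) = -2*P (g(P, S) = -3*P + P = -2*P)
x(t) = -15*t (x(t) = t*(-15) = -15*t)
x(4**2)*(7/g(3, -5) + 12) = (-15*4**2)*(7/((-2*3)) + 12) = (-15*16)*(7/(-6) + 12) = -240*(7*(-1/6) + 12) = -240*(-7/6 + 12) = -240*65/6 = -2600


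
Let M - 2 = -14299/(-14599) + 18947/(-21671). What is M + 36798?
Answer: 895586973352/24336533 ≈ 36800.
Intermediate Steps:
M = 51232018/24336533 (M = 2 + (-14299/(-14599) + 18947/(-21671)) = 2 + (-14299*(-1/14599) + 18947*(-1/21671)) = 2 + (14299/14599 - 18947/21671) = 2 + 2558952/24336533 = 51232018/24336533 ≈ 2.1051)
M + 36798 = 51232018/24336533 + 36798 = 895586973352/24336533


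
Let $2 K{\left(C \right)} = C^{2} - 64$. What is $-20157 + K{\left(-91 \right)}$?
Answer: $- \frac{32097}{2} \approx -16049.0$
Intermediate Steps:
$K{\left(C \right)} = -32 + \frac{C^{2}}{2}$ ($K{\left(C \right)} = \frac{C^{2} - 64}{2} = \frac{-64 + C^{2}}{2} = -32 + \frac{C^{2}}{2}$)
$-20157 + K{\left(-91 \right)} = -20157 - \left(32 - \frac{\left(-91\right)^{2}}{2}\right) = -20157 + \left(-32 + \frac{1}{2} \cdot 8281\right) = -20157 + \left(-32 + \frac{8281}{2}\right) = -20157 + \frac{8217}{2} = - \frac{32097}{2}$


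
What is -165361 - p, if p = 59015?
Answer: -224376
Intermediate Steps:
-165361 - p = -165361 - 1*59015 = -165361 - 59015 = -224376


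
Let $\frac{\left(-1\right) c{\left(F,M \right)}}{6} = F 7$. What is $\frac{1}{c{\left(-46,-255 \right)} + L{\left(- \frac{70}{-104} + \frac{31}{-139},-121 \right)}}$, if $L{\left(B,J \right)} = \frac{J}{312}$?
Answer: $\frac{312}{602663} \approx 0.0005177$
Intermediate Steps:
$c{\left(F,M \right)} = - 42 F$ ($c{\left(F,M \right)} = - 6 F 7 = - 6 \cdot 7 F = - 42 F$)
$L{\left(B,J \right)} = \frac{J}{312}$ ($L{\left(B,J \right)} = J \frac{1}{312} = \frac{J}{312}$)
$\frac{1}{c{\left(-46,-255 \right)} + L{\left(- \frac{70}{-104} + \frac{31}{-139},-121 \right)}} = \frac{1}{\left(-42\right) \left(-46\right) + \frac{1}{312} \left(-121\right)} = \frac{1}{1932 - \frac{121}{312}} = \frac{1}{\frac{602663}{312}} = \frac{312}{602663}$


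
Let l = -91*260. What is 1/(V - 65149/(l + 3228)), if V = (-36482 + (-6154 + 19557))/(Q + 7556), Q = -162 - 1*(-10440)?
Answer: 182192144/345158569 ≈ 0.52785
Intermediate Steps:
Q = 10278 (Q = -162 + 10440 = 10278)
l = -23660
V = -23079/17834 (V = (-36482 + (-6154 + 19557))/(10278 + 7556) = (-36482 + 13403)/17834 = -23079*1/17834 = -23079/17834 ≈ -1.2941)
1/(V - 65149/(l + 3228)) = 1/(-23079/17834 - 65149/(-23660 + 3228)) = 1/(-23079/17834 - 65149/(-20432)) = 1/(-23079/17834 - 65149*(-1/20432)) = 1/(-23079/17834 + 65149/20432) = 1/(345158569/182192144) = 182192144/345158569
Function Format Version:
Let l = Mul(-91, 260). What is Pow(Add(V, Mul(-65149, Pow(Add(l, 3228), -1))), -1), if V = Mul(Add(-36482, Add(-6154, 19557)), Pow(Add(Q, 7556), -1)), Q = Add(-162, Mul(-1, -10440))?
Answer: Rational(182192144, 345158569) ≈ 0.52785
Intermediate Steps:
Q = 10278 (Q = Add(-162, 10440) = 10278)
l = -23660
V = Rational(-23079, 17834) (V = Mul(Add(-36482, Add(-6154, 19557)), Pow(Add(10278, 7556), -1)) = Mul(Add(-36482, 13403), Pow(17834, -1)) = Mul(-23079, Rational(1, 17834)) = Rational(-23079, 17834) ≈ -1.2941)
Pow(Add(V, Mul(-65149, Pow(Add(l, 3228), -1))), -1) = Pow(Add(Rational(-23079, 17834), Mul(-65149, Pow(Add(-23660, 3228), -1))), -1) = Pow(Add(Rational(-23079, 17834), Mul(-65149, Pow(-20432, -1))), -1) = Pow(Add(Rational(-23079, 17834), Mul(-65149, Rational(-1, 20432))), -1) = Pow(Add(Rational(-23079, 17834), Rational(65149, 20432)), -1) = Pow(Rational(345158569, 182192144), -1) = Rational(182192144, 345158569)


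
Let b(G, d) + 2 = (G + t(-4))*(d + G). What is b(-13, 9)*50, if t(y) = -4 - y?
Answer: 2500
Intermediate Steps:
b(G, d) = -2 + G*(G + d) (b(G, d) = -2 + (G + (-4 - 1*(-4)))*(d + G) = -2 + (G + (-4 + 4))*(G + d) = -2 + (G + 0)*(G + d) = -2 + G*(G + d))
b(-13, 9)*50 = (-2 + (-13)**2 - 13*9)*50 = (-2 + 169 - 117)*50 = 50*50 = 2500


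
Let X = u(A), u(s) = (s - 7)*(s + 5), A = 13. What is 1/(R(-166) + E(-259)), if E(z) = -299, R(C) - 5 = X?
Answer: -1/186 ≈ -0.0053763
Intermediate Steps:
u(s) = (-7 + s)*(5 + s)
X = 108 (X = -35 + 13² - 2*13 = -35 + 169 - 26 = 108)
R(C) = 113 (R(C) = 5 + 108 = 113)
1/(R(-166) + E(-259)) = 1/(113 - 299) = 1/(-186) = -1/186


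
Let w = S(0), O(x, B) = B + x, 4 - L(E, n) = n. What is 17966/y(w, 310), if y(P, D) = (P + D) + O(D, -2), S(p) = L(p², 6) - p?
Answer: 8983/308 ≈ 29.166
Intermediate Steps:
L(E, n) = 4 - n
S(p) = -2 - p (S(p) = (4 - 1*6) - p = (4 - 6) - p = -2 - p)
w = -2 (w = -2 - 1*0 = -2 + 0 = -2)
y(P, D) = -2 + P + 2*D (y(P, D) = (P + D) + (-2 + D) = (D + P) + (-2 + D) = -2 + P + 2*D)
17966/y(w, 310) = 17966/(-2 - 2 + 2*310) = 17966/(-2 - 2 + 620) = 17966/616 = 17966*(1/616) = 8983/308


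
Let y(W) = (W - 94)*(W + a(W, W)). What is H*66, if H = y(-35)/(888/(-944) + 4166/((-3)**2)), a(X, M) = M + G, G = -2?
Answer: 59183136/44599 ≈ 1327.0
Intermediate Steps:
a(X, M) = -2 + M (a(X, M) = M - 2 = -2 + M)
y(W) = (-94 + W)*(-2 + 2*W) (y(W) = (W - 94)*(W + (-2 + W)) = (-94 + W)*(-2 + 2*W))
H = 9863856/490589 (H = (188 - 190*(-35) + 2*(-35)**2)/(888/(-944) + 4166/((-3)**2)) = (188 + 6650 + 2*1225)/(888*(-1/944) + 4166/9) = (188 + 6650 + 2450)/(-111/118 + 4166*(1/9)) = 9288/(-111/118 + 4166/9) = 9288/(490589/1062) = 9288*(1062/490589) = 9863856/490589 ≈ 20.106)
H*66 = (9863856/490589)*66 = 59183136/44599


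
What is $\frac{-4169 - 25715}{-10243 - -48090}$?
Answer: $- \frac{29884}{37847} \approx -0.7896$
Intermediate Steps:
$\frac{-4169 - 25715}{-10243 - -48090} = - \frac{29884}{-10243 + 48090} = - \frac{29884}{37847}$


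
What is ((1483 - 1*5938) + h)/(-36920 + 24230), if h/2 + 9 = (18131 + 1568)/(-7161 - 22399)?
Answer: 66130639/187558200 ≈ 0.35259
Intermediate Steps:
h = -285739/14780 (h = -18 + 2*((18131 + 1568)/(-7161 - 22399)) = -18 + 2*(19699/(-29560)) = -18 + 2*(19699*(-1/29560)) = -18 + 2*(-19699/29560) = -18 - 19699/14780 = -285739/14780 ≈ -19.333)
((1483 - 1*5938) + h)/(-36920 + 24230) = ((1483 - 1*5938) - 285739/14780)/(-36920 + 24230) = ((1483 - 5938) - 285739/14780)/(-12690) = (-4455 - 285739/14780)*(-1/12690) = -66130639/14780*(-1/12690) = 66130639/187558200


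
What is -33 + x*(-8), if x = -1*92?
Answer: 703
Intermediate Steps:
x = -92
-33 + x*(-8) = -33 - 92*(-8) = -33 + 736 = 703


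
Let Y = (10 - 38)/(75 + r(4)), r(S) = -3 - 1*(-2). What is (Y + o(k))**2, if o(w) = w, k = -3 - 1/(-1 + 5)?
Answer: 288369/21904 ≈ 13.165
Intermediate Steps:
r(S) = -1 (r(S) = -3 + 2 = -1)
k = -13/4 (k = -3 - 1/4 = -13/4 ≈ -3.2500)
Y = -14/37 (Y = (10 - 38)/(75 - 1) = -28/74 = -28*1/74 = -14/37 ≈ -0.37838)
(Y + o(k))**2 = (-14/37 - 13/4)**2 = (-537/148)**2 = 288369/21904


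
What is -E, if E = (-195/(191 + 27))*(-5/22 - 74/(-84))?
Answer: 9815/16786 ≈ 0.58471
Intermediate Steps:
E = -9815/16786 (E = (-195/218)*(-5*1/22 - 74*(-1/84)) = ((1/218)*(-195))*(-5/22 + 37/42) = -195/218*151/231 = -9815/16786 ≈ -0.58471)
-E = -1*(-9815/16786) = 9815/16786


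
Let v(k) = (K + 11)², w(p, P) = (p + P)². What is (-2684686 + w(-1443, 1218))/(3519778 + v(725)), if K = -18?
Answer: -2634061/3519827 ≈ -0.74835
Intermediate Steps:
w(p, P) = (P + p)²
v(k) = 49 (v(k) = (-18 + 11)² = (-7)² = 49)
(-2684686 + w(-1443, 1218))/(3519778 + v(725)) = (-2684686 + (1218 - 1443)²)/(3519778 + 49) = (-2684686 + (-225)²)/3519827 = (-2684686 + 50625)*(1/3519827) = -2634061*1/3519827 = -2634061/3519827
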